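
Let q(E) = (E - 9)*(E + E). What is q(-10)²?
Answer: 144400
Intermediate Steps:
q(E) = 2*E*(-9 + E) (q(E) = (-9 + E)*(2*E) = 2*E*(-9 + E))
q(-10)² = (2*(-10)*(-9 - 10))² = (2*(-10)*(-19))² = 380² = 144400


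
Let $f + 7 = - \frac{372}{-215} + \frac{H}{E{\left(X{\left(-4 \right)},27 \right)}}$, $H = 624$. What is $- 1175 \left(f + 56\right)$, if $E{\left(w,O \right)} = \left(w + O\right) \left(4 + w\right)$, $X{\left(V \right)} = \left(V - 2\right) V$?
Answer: $- \frac{307641555}{5117} \approx -60121.0$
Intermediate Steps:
$X{\left(V \right)} = V \left(-2 + V\right)$ ($X{\left(V \right)} = \left(-2 + V\right) V = V \left(-2 + V\right)$)
$E{\left(w,O \right)} = \left(4 + w\right) \left(O + w\right)$ ($E{\left(w,O \right)} = \left(O + w\right) \left(4 + w\right) = \left(4 + w\right) \left(O + w\right)$)
$f = - \frac{123647}{25585}$ ($f = -7 + \left(- \frac{372}{-215} + \frac{624}{\left(- 4 \left(-2 - 4\right)\right)^{2} + 4 \cdot 27 + 4 \left(- 4 \left(-2 - 4\right)\right) + 27 \left(- 4 \left(-2 - 4\right)\right)}\right) = -7 + \left(\left(-372\right) \left(- \frac{1}{215}\right) + \frac{624}{\left(\left(-4\right) \left(-6\right)\right)^{2} + 108 + 4 \left(\left(-4\right) \left(-6\right)\right) + 27 \left(\left(-4\right) \left(-6\right)\right)}\right) = -7 + \left(\frac{372}{215} + \frac{624}{24^{2} + 108 + 4 \cdot 24 + 27 \cdot 24}\right) = -7 + \left(\frac{372}{215} + \frac{624}{576 + 108 + 96 + 648}\right) = -7 + \left(\frac{372}{215} + \frac{624}{1428}\right) = -7 + \left(\frac{372}{215} + 624 \cdot \frac{1}{1428}\right) = -7 + \left(\frac{372}{215} + \frac{52}{119}\right) = -7 + \frac{55448}{25585} = - \frac{123647}{25585} \approx -4.8328$)
$- 1175 \left(f + 56\right) = - 1175 \left(- \frac{123647}{25585} + 56\right) = \left(-1175\right) \frac{1309113}{25585} = - \frac{307641555}{5117}$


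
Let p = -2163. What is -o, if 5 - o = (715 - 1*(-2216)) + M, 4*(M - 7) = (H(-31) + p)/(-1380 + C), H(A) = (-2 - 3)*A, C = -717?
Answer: 6151003/2097 ≈ 2933.2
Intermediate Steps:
H(A) = -5*A
M = 15181/2097 (M = 7 + ((-5*(-31) - 2163)/(-1380 - 717))/4 = 7 + ((155 - 2163)/(-2097))/4 = 7 + (-2008*(-1/2097))/4 = 7 + (¼)*(2008/2097) = 7 + 502/2097 = 15181/2097 ≈ 7.2394)
o = -6151003/2097 (o = 5 - ((715 - 1*(-2216)) + 15181/2097) = 5 - ((715 + 2216) + 15181/2097) = 5 - (2931 + 15181/2097) = 5 - 1*6161488/2097 = 5 - 6161488/2097 = -6151003/2097 ≈ -2933.2)
-o = -1*(-6151003/2097) = 6151003/2097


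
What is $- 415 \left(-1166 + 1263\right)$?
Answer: $-40255$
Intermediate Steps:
$- 415 \left(-1166 + 1263\right) = \left(-415\right) 97 = -40255$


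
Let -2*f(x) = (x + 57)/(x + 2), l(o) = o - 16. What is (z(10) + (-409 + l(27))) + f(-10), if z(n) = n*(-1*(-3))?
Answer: -5841/16 ≈ -365.06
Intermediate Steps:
l(o) = -16 + o
f(x) = -(57 + x)/(2*(2 + x)) (f(x) = -(x + 57)/(2*(x + 2)) = -(57 + x)/(2*(2 + x)))
z(n) = 3*n (z(n) = n*3 = 3*n)
(z(10) + (-409 + l(27))) + f(-10) = (3*10 + (-409 + (-16 + 27))) + (-57 - 1*(-10))/(2*(2 - 10)) = (30 + (-409 + 11)) + (½)*(-57 + 10)/(-8) = (30 - 398) + (½)*(-⅛)*(-47) = -368 + 47/16 = -5841/16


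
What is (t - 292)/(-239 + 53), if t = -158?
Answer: 75/31 ≈ 2.4194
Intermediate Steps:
(t - 292)/(-239 + 53) = (-158 - 292)/(-239 + 53) = -450/(-186) = -450*(-1/186) = 75/31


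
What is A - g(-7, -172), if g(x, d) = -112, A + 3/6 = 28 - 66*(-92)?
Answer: 12423/2 ≈ 6211.5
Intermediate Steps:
A = 12199/2 (A = -½ + (28 - 66*(-92)) = -½ + (28 + 6072) = -½ + 6100 = 12199/2 ≈ 6099.5)
A - g(-7, -172) = 12199/2 - 1*(-112) = 12199/2 + 112 = 12423/2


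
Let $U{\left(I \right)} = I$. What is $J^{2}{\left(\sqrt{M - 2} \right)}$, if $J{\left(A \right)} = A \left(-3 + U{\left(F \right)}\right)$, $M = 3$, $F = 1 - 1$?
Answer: $9$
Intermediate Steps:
$F = 0$ ($F = 1 - 1 = 0$)
$J{\left(A \right)} = - 3 A$ ($J{\left(A \right)} = A \left(-3 + 0\right) = A \left(-3\right) = - 3 A$)
$J^{2}{\left(\sqrt{M - 2} \right)} = \left(- 3 \sqrt{3 - 2}\right)^{2} = \left(- 3 \sqrt{1}\right)^{2} = \left(\left(-3\right) 1\right)^{2} = \left(-3\right)^{2} = 9$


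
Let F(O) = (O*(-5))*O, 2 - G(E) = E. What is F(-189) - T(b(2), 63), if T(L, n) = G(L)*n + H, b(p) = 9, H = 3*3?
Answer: -178173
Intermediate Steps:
G(E) = 2 - E
H = 9
T(L, n) = 9 + n*(2 - L) (T(L, n) = (2 - L)*n + 9 = n*(2 - L) + 9 = 9 + n*(2 - L))
F(O) = -5*O² (F(O) = (-5*O)*O = -5*O²)
F(-189) - T(b(2), 63) = -5*(-189)² - (9 - 1*63*(-2 + 9)) = -5*35721 - (9 - 1*63*7) = -178605 - (9 - 441) = -178605 - 1*(-432) = -178605 + 432 = -178173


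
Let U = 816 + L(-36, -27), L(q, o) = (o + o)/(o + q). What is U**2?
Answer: 32695524/49 ≈ 6.6726e+5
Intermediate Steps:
L(q, o) = 2*o/(o + q) (L(q, o) = (2*o)/(o + q) = 2*o/(o + q))
U = 5718/7 (U = 816 + 2*(-27)/(-27 - 36) = 816 + 2*(-27)/(-63) = 816 + 2*(-27)*(-1/63) = 816 + 6/7 = 5718/7 ≈ 816.86)
U**2 = (5718/7)**2 = 32695524/49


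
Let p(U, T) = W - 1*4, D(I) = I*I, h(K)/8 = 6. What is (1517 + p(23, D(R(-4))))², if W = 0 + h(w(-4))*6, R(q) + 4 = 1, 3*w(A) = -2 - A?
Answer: 3243601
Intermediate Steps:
w(A) = -⅔ - A/3 (w(A) = (-2 - A)/3 = -⅔ - A/3)
h(K) = 48 (h(K) = 8*6 = 48)
R(q) = -3 (R(q) = -4 + 1 = -3)
D(I) = I²
W = 288 (W = 0 + 48*6 = 0 + 288 = 288)
p(U, T) = 284 (p(U, T) = 288 - 1*4 = 288 - 4 = 284)
(1517 + p(23, D(R(-4))))² = (1517 + 284)² = 1801² = 3243601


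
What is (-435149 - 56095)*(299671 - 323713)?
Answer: 11810488248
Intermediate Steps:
(-435149 - 56095)*(299671 - 323713) = -491244*(-24042) = 11810488248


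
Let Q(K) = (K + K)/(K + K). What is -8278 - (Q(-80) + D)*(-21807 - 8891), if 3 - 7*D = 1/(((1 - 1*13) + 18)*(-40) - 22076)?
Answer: 2778736721/78106 ≈ 35577.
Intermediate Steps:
D = 66949/156212 (D = 3/7 - 1/(7*(((1 - 1*13) + 18)*(-40) - 22076)) = 3/7 - 1/(7*(((1 - 13) + 18)*(-40) - 22076)) = 3/7 - 1/(7*((-12 + 18)*(-40) - 22076)) = 3/7 - 1/(7*(6*(-40) - 22076)) = 3/7 - 1/(7*(-240 - 22076)) = 3/7 - ⅐/(-22316) = 3/7 - ⅐*(-1/22316) = 3/7 + 1/156212 = 66949/156212 ≈ 0.42858)
Q(K) = 1 (Q(K) = (2*K)/((2*K)) = (2*K)*(1/(2*K)) = 1)
-8278 - (Q(-80) + D)*(-21807 - 8891) = -8278 - (1 + 66949/156212)*(-21807 - 8891) = -8278 - 223161*(-30698)/156212 = -8278 - 1*(-3425298189/78106) = -8278 + 3425298189/78106 = 2778736721/78106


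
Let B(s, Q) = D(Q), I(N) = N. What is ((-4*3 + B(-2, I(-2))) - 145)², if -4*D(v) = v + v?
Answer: 24336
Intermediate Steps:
D(v) = -v/2 (D(v) = -(v + v)/4 = -v/2)
B(s, Q) = -Q/2
((-4*3 + B(-2, I(-2))) - 145)² = ((-4*3 - ½*(-2)) - 145)² = ((-12 + 1) - 145)² = (-11 - 145)² = (-156)² = 24336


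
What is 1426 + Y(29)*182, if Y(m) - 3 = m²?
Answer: 155034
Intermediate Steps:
Y(m) = 3 + m²
1426 + Y(29)*182 = 1426 + (3 + 29²)*182 = 1426 + (3 + 841)*182 = 1426 + 844*182 = 1426 + 153608 = 155034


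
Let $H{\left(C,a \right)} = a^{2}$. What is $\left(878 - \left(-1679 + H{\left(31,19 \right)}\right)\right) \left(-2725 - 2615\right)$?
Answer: $-11726640$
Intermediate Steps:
$\left(878 - \left(-1679 + H{\left(31,19 \right)}\right)\right) \left(-2725 - 2615\right) = \left(878 + \left(1679 - 19^{2}\right)\right) \left(-2725 - 2615\right) = \left(878 + \left(1679 - 361\right)\right) \left(-5340\right) = \left(878 + 1318\right) \left(-5340\right) = 2196 \left(-5340\right) = -11726640$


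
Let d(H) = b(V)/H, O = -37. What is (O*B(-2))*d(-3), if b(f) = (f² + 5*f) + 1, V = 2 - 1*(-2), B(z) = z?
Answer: -2738/3 ≈ -912.67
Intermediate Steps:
V = 4 (V = 2 + 2 = 4)
b(f) = 1 + f² + 5*f
d(H) = 37/H (d(H) = (1 + 4² + 5*4)/H = (1 + 16 + 20)/H = 37/H)
(O*B(-2))*d(-3) = (-37*(-2))*(37/(-3)) = 74*(37*(-⅓)) = 74*(-37/3) = -2738/3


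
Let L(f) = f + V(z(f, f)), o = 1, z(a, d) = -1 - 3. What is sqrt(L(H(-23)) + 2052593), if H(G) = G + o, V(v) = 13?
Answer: 2*sqrt(513146) ≈ 1432.7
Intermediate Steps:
z(a, d) = -4
H(G) = 1 + G (H(G) = G + 1 = 1 + G)
L(f) = 13 + f (L(f) = f + 13 = 13 + f)
sqrt(L(H(-23)) + 2052593) = sqrt((13 + (1 - 23)) + 2052593) = sqrt((13 - 22) + 2052593) = sqrt(-9 + 2052593) = sqrt(2052584) = 2*sqrt(513146)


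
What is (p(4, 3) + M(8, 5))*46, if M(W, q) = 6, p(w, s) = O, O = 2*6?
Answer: 828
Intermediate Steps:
O = 12
p(w, s) = 12
(p(4, 3) + M(8, 5))*46 = (12 + 6)*46 = 18*46 = 828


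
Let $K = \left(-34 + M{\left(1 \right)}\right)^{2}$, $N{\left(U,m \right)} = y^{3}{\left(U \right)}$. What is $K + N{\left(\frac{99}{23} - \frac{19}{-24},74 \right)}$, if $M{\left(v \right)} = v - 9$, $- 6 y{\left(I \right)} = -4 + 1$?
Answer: $\frac{14113}{8} \approx 1764.1$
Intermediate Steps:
$y{\left(I \right)} = \frac{1}{2}$ ($y{\left(I \right)} = - \frac{-4 + 1}{6} = \left(- \frac{1}{6}\right) \left(-3\right) = \frac{1}{2}$)
$M{\left(v \right)} = -9 + v$
$N{\left(U,m \right)} = \frac{1}{8}$ ($N{\left(U,m \right)} = \left(\frac{1}{2}\right)^{3} = \frac{1}{8}$)
$K = 1764$ ($K = \left(-34 + \left(-9 + 1\right)\right)^{2} = \left(-34 - 8\right)^{2} = \left(-42\right)^{2} = 1764$)
$K + N{\left(\frac{99}{23} - \frac{19}{-24},74 \right)} = 1764 + \frac{1}{8} = \frac{14113}{8}$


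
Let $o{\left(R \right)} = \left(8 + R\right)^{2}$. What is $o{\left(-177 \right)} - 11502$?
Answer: $17059$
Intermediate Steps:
$o{\left(-177 \right)} - 11502 = \left(8 - 177\right)^{2} - 11502 = \left(-169\right)^{2} - 11502 = 28561 - 11502 = 17059$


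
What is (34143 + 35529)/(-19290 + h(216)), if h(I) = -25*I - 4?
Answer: -34836/12347 ≈ -2.8214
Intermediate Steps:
h(I) = -4 - 25*I
(34143 + 35529)/(-19290 + h(216)) = (34143 + 35529)/(-19290 + (-4 - 25*216)) = 69672/(-19290 + (-4 - 5400)) = 69672/(-19290 - 5404) = 69672/(-24694) = 69672*(-1/24694) = -34836/12347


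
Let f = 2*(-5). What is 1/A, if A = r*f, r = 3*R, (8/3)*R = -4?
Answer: 1/45 ≈ 0.022222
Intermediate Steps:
R = -3/2 (R = (3/8)*(-4) = -3/2 ≈ -1.5000)
f = -10
r = -9/2 (r = 3*(-3/2) = -9/2 ≈ -4.5000)
A = 45 (A = -9/2*(-10) = 45)
1/A = 1/45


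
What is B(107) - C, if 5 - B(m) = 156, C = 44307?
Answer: -44458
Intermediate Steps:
B(m) = -151 (B(m) = 5 - 1*156 = 5 - 156 = -151)
B(107) - C = -151 - 1*44307 = -151 - 44307 = -44458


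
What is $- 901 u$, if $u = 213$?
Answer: $-191913$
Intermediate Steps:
$- 901 u = \left(-901\right) 213 = -191913$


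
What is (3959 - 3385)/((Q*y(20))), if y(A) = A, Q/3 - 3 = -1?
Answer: 287/60 ≈ 4.7833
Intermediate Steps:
Q = 6 (Q = 9 + 3*(-1) = 9 - 3 = 6)
(3959 - 3385)/((Q*y(20))) = (3959 - 3385)/((6*20)) = 574/120 = 574*(1/120) = 287/60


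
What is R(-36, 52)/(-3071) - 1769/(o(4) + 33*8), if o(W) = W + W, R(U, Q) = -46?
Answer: -5420087/835312 ≈ -6.4887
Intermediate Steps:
o(W) = 2*W
R(-36, 52)/(-3071) - 1769/(o(4) + 33*8) = -46/(-3071) - 1769/(2*4 + 33*8) = -46*(-1/3071) - 1769/(8 + 264) = 46/3071 - 1769/272 = -5420087/835312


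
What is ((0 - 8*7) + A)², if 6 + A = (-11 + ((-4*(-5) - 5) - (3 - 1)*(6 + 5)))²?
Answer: 68644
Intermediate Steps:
A = 318 (A = -6 + (-11 + ((-4*(-5) - 5) - (3 - 1)*(6 + 5)))² = -6 + (-11 + ((20 - 5) - 2*11))² = -6 + (-11 + (15 - 1*22))² = -6 + (-11 + (15 - 22))² = -6 + (-11 - 7)² = -6 + (-18)² = -6 + 324 = 318)
((0 - 8*7) + A)² = ((0 - 8*7) + 318)² = ((0 - 56) + 318)² = (-56 + 318)² = 262² = 68644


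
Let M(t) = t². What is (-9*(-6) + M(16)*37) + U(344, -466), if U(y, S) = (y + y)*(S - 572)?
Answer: -704618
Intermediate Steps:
U(y, S) = 2*y*(-572 + S) (U(y, S) = (2*y)*(-572 + S) = 2*y*(-572 + S))
(-9*(-6) + M(16)*37) + U(344, -466) = (-9*(-6) + 16²*37) + 2*344*(-572 - 466) = (54 + 256*37) + 2*344*(-1038) = (54 + 9472) - 714144 = 9526 - 714144 = -704618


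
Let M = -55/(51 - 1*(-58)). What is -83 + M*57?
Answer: -12182/109 ≈ -111.76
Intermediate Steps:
M = -55/109 (M = -55/(51 + 58) = -55/109 ≈ -0.50459)
-83 + M*57 = -83 - 55/109*57 = -83 - 3135/109 = -12182/109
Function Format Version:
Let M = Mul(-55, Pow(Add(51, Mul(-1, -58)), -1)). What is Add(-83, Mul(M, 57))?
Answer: Rational(-12182, 109) ≈ -111.76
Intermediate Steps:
M = Rational(-55, 109) (M = Mul(-55, Pow(Add(51, 58), -1)) = Mul(-55, Pow(109, -1)) = Mul(-55, Rational(1, 109)) = Rational(-55, 109) ≈ -0.50459)
Add(-83, Mul(M, 57)) = Add(-83, Mul(Rational(-55, 109), 57)) = Add(-83, Rational(-3135, 109)) = Rational(-12182, 109)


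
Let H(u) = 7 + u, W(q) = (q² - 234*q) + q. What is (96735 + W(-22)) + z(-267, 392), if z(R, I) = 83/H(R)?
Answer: 26609617/260 ≈ 1.0234e+5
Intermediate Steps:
W(q) = q² - 233*q
z(R, I) = 83/(7 + R)
(96735 + W(-22)) + z(-267, 392) = (96735 - 22*(-233 - 22)) + 83/(7 - 267) = (96735 - 22*(-255)) + 83/(-260) = (96735 + 5610) + 83*(-1/260) = 102345 - 83/260 = 26609617/260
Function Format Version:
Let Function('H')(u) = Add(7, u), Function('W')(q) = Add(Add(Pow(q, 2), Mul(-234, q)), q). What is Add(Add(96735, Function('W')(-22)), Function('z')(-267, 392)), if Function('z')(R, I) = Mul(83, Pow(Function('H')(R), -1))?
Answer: Rational(26609617, 260) ≈ 1.0234e+5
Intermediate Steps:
Function('W')(q) = Add(Pow(q, 2), Mul(-233, q))
Function('z')(R, I) = Mul(83, Pow(Add(7, R), -1))
Add(Add(96735, Function('W')(-22)), Function('z')(-267, 392)) = Add(Add(96735, Mul(-22, Add(-233, -22))), Mul(83, Pow(Add(7, -267), -1))) = Add(Add(96735, Mul(-22, -255)), Mul(83, Pow(-260, -1))) = Add(Add(96735, 5610), Mul(83, Rational(-1, 260))) = Add(102345, Rational(-83, 260)) = Rational(26609617, 260)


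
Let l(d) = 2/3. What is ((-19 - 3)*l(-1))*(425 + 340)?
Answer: -11220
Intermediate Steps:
l(d) = ⅔ (l(d) = 2*(⅓) = ⅔)
((-19 - 3)*l(-1))*(425 + 340) = ((-19 - 3)*(⅔))*(425 + 340) = -22*⅔*765 = -44/3*765 = -11220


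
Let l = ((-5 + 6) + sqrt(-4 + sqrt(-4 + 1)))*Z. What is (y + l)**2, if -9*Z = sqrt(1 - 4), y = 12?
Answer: (108 - I*sqrt(3)*(1 + sqrt(-4 + I*sqrt(3))))**2/81 ≈ 153.52 - 6.791*I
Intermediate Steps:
Z = -I*sqrt(3)/9 (Z = -sqrt(1 - 4)/9 = -I*sqrt(3)/9 ≈ -0.19245*I)
l = -I*sqrt(3)*(1 + sqrt(-4 + I*sqrt(3)))/9 (l = ((-5 + 6) + sqrt(-4 + sqrt(-4 + 1)))*(-I*sqrt(3)/9) = (1 + sqrt(-4 + sqrt(-3)))*(-I*sqrt(3)/9) = (1 + sqrt(-4 + I*sqrt(3)))*(-I*sqrt(3)/9) = -I*sqrt(3)*(1 + sqrt(-4 + I*sqrt(3)))/9 ≈ 0.39344 - 0.27397*I)
(y + l)**2 = (12 + I*sqrt(3)*(-1 - sqrt(-4 + I*sqrt(3)))/9)**2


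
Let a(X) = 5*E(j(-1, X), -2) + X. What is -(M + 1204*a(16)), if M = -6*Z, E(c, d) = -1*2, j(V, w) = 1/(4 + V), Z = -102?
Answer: -7836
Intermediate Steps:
E(c, d) = -2
M = 612 (M = -6*(-102) = 612)
a(X) = -10 + X (a(X) = 5*(-2) + X = -10 + X)
-(M + 1204*a(16)) = -(612 + 1204*(-10 + 16)) = -(612 + 1204*6) = -(612 + 7224) = -1*7836 = -7836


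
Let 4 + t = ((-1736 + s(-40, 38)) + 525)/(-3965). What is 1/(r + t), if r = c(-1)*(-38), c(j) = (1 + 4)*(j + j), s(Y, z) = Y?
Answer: 3965/1492091 ≈ 0.0026573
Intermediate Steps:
c(j) = 10*j (c(j) = 5*(2*j) = 10*j)
t = -14609/3965 (t = -4 + ((-1736 - 40) + 525)/(-3965) = -4 + (-1776 + 525)*(-1/3965) = -4 - 1251*(-1/3965) = -4 + 1251/3965 = -14609/3965 ≈ -3.6845)
r = 380 (r = (10*(-1))*(-38) = -10*(-38) = 380)
1/(r + t) = 1/(380 - 14609/3965) = 1/(1492091/3965) = 3965/1492091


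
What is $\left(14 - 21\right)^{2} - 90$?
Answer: $-41$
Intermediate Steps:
$\left(14 - 21\right)^{2} - 90 = \left(-7\right)^{2} - 90 = 49 - 90 = -41$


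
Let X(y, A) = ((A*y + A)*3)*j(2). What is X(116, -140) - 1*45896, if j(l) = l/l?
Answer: -95036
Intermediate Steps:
j(l) = 1
X(y, A) = 3*A + 3*A*y (X(y, A) = ((A*y + A)*3)*1 = ((A + A*y)*3)*1 = (3*A + 3*A*y)*1 = 3*A + 3*A*y)
X(116, -140) - 1*45896 = 3*(-140)*(1 + 116) - 1*45896 = 3*(-140)*117 - 45896 = -49140 - 45896 = -95036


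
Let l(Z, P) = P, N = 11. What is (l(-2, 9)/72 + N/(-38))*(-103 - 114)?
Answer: 5425/152 ≈ 35.691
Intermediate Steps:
(l(-2, 9)/72 + N/(-38))*(-103 - 114) = (9/72 + 11/(-38))*(-103 - 114) = (9*(1/72) + 11*(-1/38))*(-217) = (1/8 - 11/38)*(-217) = -25/152*(-217) = 5425/152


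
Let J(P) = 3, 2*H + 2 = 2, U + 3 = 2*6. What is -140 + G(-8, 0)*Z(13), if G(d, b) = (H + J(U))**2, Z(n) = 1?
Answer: -131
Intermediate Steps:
U = 9 (U = -3 + 2*6 = -3 + 12 = 9)
H = 0 (H = -1 + (1/2)*2 = -1 + 1 = 0)
G(d, b) = 9 (G(d, b) = (0 + 3)**2 = 3**2 = 9)
-140 + G(-8, 0)*Z(13) = -140 + 9*1 = -140 + 9 = -131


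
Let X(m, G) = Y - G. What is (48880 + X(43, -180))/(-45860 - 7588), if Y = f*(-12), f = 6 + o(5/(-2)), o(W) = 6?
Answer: -12229/13362 ≈ -0.91521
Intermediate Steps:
f = 12 (f = 6 + 6 = 12)
Y = -144 (Y = 12*(-12) = -144)
X(m, G) = -144 - G
(48880 + X(43, -180))/(-45860 - 7588) = (48880 + (-144 - 1*(-180)))/(-45860 - 7588) = (48880 + (-144 + 180))/(-53448) = (48880 + 36)*(-1/53448) = 48916*(-1/53448) = -12229/13362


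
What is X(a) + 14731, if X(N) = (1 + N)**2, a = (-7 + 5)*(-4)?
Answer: 14812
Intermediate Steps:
a = 8 (a = -2*(-4) = 8)
X(a) + 14731 = (1 + 8)**2 + 14731 = 9**2 + 14731 = 81 + 14731 = 14812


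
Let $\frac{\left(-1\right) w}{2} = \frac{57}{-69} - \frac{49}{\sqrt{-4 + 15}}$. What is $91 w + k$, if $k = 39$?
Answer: $\frac{4355}{23} + \frac{8918 \sqrt{11}}{11} \approx 2878.2$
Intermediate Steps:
$w = \frac{38}{23} + \frac{98 \sqrt{11}}{11}$ ($w = - 2 \left(\frac{57}{-69} - \frac{49}{\sqrt{-4 + 15}}\right) = - 2 \left(57 \left(- \frac{1}{69}\right) - \frac{49}{\sqrt{11}}\right) = - 2 \left(- \frac{19}{23} - 49 \frac{\sqrt{11}}{11}\right) = - 2 \left(- \frac{19}{23} - \frac{49 \sqrt{11}}{11}\right) = \frac{38}{23} + \frac{98 \sqrt{11}}{11} \approx 31.2$)
$91 w + k = 91 \left(\frac{38}{23} + \frac{98 \sqrt{11}}{11}\right) + 39 = \left(\frac{3458}{23} + \frac{8918 \sqrt{11}}{11}\right) + 39 = \frac{4355}{23} + \frac{8918 \sqrt{11}}{11}$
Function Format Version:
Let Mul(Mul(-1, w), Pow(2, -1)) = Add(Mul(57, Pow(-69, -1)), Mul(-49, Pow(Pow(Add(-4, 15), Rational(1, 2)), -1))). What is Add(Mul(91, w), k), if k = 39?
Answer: Add(Rational(4355, 23), Mul(Rational(8918, 11), Pow(11, Rational(1, 2)))) ≈ 2878.2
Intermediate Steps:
w = Add(Rational(38, 23), Mul(Rational(98, 11), Pow(11, Rational(1, 2)))) (w = Mul(-2, Add(Mul(57, Pow(-69, -1)), Mul(-49, Pow(Pow(Add(-4, 15), Rational(1, 2)), -1)))) = Mul(-2, Add(Mul(57, Rational(-1, 69)), Mul(-49, Pow(Pow(11, Rational(1, 2)), -1)))) = Mul(-2, Add(Rational(-19, 23), Mul(-49, Mul(Rational(1, 11), Pow(11, Rational(1, 2)))))) = Mul(-2, Add(Rational(-19, 23), Mul(Rational(-49, 11), Pow(11, Rational(1, 2))))) = Add(Rational(38, 23), Mul(Rational(98, 11), Pow(11, Rational(1, 2)))) ≈ 31.200)
Add(Mul(91, w), k) = Add(Mul(91, Add(Rational(38, 23), Mul(Rational(98, 11), Pow(11, Rational(1, 2))))), 39) = Add(Add(Rational(3458, 23), Mul(Rational(8918, 11), Pow(11, Rational(1, 2)))), 39) = Add(Rational(4355, 23), Mul(Rational(8918, 11), Pow(11, Rational(1, 2))))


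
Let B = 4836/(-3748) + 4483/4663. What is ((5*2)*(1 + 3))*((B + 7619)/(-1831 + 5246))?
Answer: 266301871944/2984184773 ≈ 89.238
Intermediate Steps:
B = -1436996/4369231 (B = 4836*(-1/3748) + 4483*(1/4663) = -1209/937 + 4483/4663 = -1436996/4369231 ≈ -0.32889)
((5*2)*(1 + 3))*((B + 7619)/(-1831 + 5246)) = ((5*2)*(1 + 3))*((-1436996/4369231 + 7619)/(-1831 + 5246)) = (10*4)*((33287733993/4369231)/3415) = 40*((33287733993/4369231)*(1/3415)) = 40*(33287733993/14920923865) = 266301871944/2984184773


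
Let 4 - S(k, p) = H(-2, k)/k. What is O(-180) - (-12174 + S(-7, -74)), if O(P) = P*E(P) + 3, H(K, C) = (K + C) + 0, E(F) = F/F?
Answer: 83960/7 ≈ 11994.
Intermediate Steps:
E(F) = 1
H(K, C) = C + K (H(K, C) = (C + K) + 0 = C + K)
S(k, p) = 4 - (-2 + k)/k (S(k, p) = 4 - (k - 2)/k = 4 - (-2 + k)/k)
O(P) = 3 + P (O(P) = P*1 + 3 = P + 3 = 3 + P)
O(-180) - (-12174 + S(-7, -74)) = (3 - 180) - (-12174 + (3 + 2/(-7))) = -177 - (-12174 + (3 + 2*(-1/7))) = -177 - (-12174 + (3 - 2/7)) = -177 - (-12174 + 19/7) = -177 - 1*(-85199/7) = -177 + 85199/7 = 83960/7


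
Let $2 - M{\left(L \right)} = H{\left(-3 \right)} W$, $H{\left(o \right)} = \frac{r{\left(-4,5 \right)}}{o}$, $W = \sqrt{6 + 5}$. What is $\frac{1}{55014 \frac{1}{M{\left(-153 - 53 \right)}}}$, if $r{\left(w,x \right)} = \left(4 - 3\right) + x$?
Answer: $\frac{1}{27507} + \frac{\sqrt{11}}{27507} \approx 0.00015693$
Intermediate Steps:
$r{\left(w,x \right)} = 1 + x$
$W = \sqrt{11} \approx 3.3166$
$H{\left(o \right)} = \frac{6}{o}$ ($H{\left(o \right)} = \frac{1 + 5}{o} = \frac{6}{o}$)
$M{\left(L \right)} = 2 + 2 \sqrt{11}$ ($M{\left(L \right)} = 2 - \frac{6}{-3} \sqrt{11} = 2 - 6 \left(- \frac{1}{3}\right) \sqrt{11} = 2 - - 2 \sqrt{11} = 2 + 2 \sqrt{11}$)
$\frac{1}{55014 \frac{1}{M{\left(-153 - 53 \right)}}} = \frac{1}{55014 \frac{1}{2 + 2 \sqrt{11}}} = \frac{1}{27507} + \frac{\sqrt{11}}{27507}$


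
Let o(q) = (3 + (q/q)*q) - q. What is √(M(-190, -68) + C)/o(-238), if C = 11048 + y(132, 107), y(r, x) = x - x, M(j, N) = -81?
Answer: √10967/3 ≈ 34.908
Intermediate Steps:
y(r, x) = 0
o(q) = 3 (o(q) = (3 + 1*q) - q = (3 + q) - q = 3)
C = 11048 (C = 11048 + 0 = 11048)
√(M(-190, -68) + C)/o(-238) = √(-81 + 11048)/3 = √10967*(⅓) = √10967/3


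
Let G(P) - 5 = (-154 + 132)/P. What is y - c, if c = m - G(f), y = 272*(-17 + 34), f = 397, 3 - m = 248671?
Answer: 100558887/397 ≈ 2.5330e+5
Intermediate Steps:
m = -248668 (m = 3 - 1*248671 = 3 - 248671 = -248668)
y = 4624 (y = 272*17 = 4624)
G(P) = 5 - 22/P (G(P) = 5 + (-154 + 132)/P = 5 - 22/P)
c = -98723159/397 (c = -248668 - (5 - 22/397) = -248668 - 1*1963/397 = -248668 - 1963/397 = -98723159/397 ≈ -2.4867e+5)
y - c = 4624 - 1*(-98723159/397) = 4624 + 98723159/397 = 100558887/397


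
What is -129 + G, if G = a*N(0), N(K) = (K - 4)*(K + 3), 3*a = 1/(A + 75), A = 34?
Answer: -14065/109 ≈ -129.04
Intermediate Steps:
a = 1/327 (a = 1/(3*(34 + 75)) = (⅓)/109 = (⅓)*(1/109) = 1/327 ≈ 0.0030581)
N(K) = (-4 + K)*(3 + K)
G = -4/109 (G = (-12 + 0² - 1*0)/327 = (-12 + 0 + 0)/327 = (1/327)*(-12) = -4/109 ≈ -0.036697)
-129 + G = -129 - 4/109 = -14065/109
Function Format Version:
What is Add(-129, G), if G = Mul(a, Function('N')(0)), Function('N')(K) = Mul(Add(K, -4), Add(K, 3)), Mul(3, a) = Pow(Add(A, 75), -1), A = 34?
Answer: Rational(-14065, 109) ≈ -129.04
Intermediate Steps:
a = Rational(1, 327) (a = Mul(Rational(1, 3), Pow(Add(34, 75), -1)) = Mul(Rational(1, 3), Pow(109, -1)) = Mul(Rational(1, 3), Rational(1, 109)) = Rational(1, 327) ≈ 0.0030581)
Function('N')(K) = Mul(Add(-4, K), Add(3, K))
G = Rational(-4, 109) (G = Mul(Rational(1, 327), Add(-12, Pow(0, 2), Mul(-1, 0))) = Mul(Rational(1, 327), Add(-12, 0, 0)) = Mul(Rational(1, 327), -12) = Rational(-4, 109) ≈ -0.036697)
Add(-129, G) = Add(-129, Rational(-4, 109)) = Rational(-14065, 109)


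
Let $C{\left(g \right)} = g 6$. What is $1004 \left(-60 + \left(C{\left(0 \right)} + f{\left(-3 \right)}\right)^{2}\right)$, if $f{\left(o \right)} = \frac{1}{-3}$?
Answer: $- \frac{541156}{9} \approx -60128.0$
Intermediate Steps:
$C{\left(g \right)} = 6 g$
$f{\left(o \right)} = - \frac{1}{3}$
$1004 \left(-60 + \left(C{\left(0 \right)} + f{\left(-3 \right)}\right)^{2}\right) = 1004 \left(-60 + \left(6 \cdot 0 - \frac{1}{3}\right)^{2}\right) = 1004 \left(-60 + \left(0 - \frac{1}{3}\right)^{2}\right) = 1004 \left(-60 + \left(- \frac{1}{3}\right)^{2}\right) = 1004 \left(-60 + \frac{1}{9}\right) = 1004 \left(- \frac{539}{9}\right) = - \frac{541156}{9}$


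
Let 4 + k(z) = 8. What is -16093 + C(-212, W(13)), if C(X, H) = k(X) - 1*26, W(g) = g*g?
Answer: -16115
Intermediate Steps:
W(g) = g**2
k(z) = 4 (k(z) = -4 + 8 = 4)
C(X, H) = -22 (C(X, H) = 4 - 1*26 = 4 - 26 = -22)
-16093 + C(-212, W(13)) = -16093 - 22 = -16115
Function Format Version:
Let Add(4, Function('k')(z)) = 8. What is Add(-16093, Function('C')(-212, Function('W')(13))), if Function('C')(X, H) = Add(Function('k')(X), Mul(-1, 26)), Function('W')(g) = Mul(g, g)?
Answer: -16115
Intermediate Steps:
Function('W')(g) = Pow(g, 2)
Function('k')(z) = 4 (Function('k')(z) = Add(-4, 8) = 4)
Function('C')(X, H) = -22 (Function('C')(X, H) = Add(4, Mul(-1, 26)) = Add(4, -26) = -22)
Add(-16093, Function('C')(-212, Function('W')(13))) = Add(-16093, -22) = -16115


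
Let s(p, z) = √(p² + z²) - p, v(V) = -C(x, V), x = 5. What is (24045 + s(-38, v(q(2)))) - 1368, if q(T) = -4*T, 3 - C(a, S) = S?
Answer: 22715 + √1565 ≈ 22755.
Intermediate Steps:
C(a, S) = 3 - S
v(V) = -3 + V (v(V) = -(3 - V) = -3 + V)
(24045 + s(-38, v(q(2)))) - 1368 = (24045 + (√((-38)² + (-3 - 4*2)²) - 1*(-38))) - 1368 = (24045 + (√(1444 + (-3 - 8)²) + 38)) - 1368 = (24045 + (√(1444 + (-11)²) + 38)) - 1368 = (24045 + (√(1444 + 121) + 38)) - 1368 = (24045 + (√1565 + 38)) - 1368 = (24045 + (38 + √1565)) - 1368 = (24083 + √1565) - 1368 = 22715 + √1565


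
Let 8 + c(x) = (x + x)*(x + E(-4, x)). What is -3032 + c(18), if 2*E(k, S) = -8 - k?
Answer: -2464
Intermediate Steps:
E(k, S) = -4 - k/2 (E(k, S) = (-8 - k)/2 = -4 - k/2)
c(x) = -8 + 2*x*(-2 + x) (c(x) = -8 + (x + x)*(x + (-4 - ½*(-4))) = -8 + (2*x)*(x + (-4 + 2)) = -8 + (2*x)*(x - 2) = -8 + (2*x)*(-2 + x) = -8 + 2*x*(-2 + x))
-3032 + c(18) = -3032 + (-8 - 4*18 + 2*18²) = -3032 + (-8 - 72 + 2*324) = -3032 + (-8 - 72 + 648) = -3032 + 568 = -2464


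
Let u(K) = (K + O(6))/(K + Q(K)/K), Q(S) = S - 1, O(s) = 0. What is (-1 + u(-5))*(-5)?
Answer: -30/19 ≈ -1.5789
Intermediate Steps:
Q(S) = -1 + S
u(K) = K/(K + (-1 + K)/K) (u(K) = (K + 0)/(K + (-1 + K)/K) = K/(K + (-1 + K)/K))
(-1 + u(-5))*(-5) = (-1 + (-5)²/(-1 - 5 + (-5)²))*(-5) = (-1 + 25/(-1 - 5 + 25))*(-5) = (-1 + 25/19)*(-5) = (6/19)*(-5) = -30/19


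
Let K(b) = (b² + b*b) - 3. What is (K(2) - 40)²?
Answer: 1225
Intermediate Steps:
K(b) = -3 + 2*b² (K(b) = (b² + b²) - 3 = 2*b² - 3 = -3 + 2*b²)
(K(2) - 40)² = ((-3 + 2*2²) - 40)² = ((-3 + 2*4) - 40)² = ((-3 + 8) - 40)² = (5 - 40)² = (-35)² = 1225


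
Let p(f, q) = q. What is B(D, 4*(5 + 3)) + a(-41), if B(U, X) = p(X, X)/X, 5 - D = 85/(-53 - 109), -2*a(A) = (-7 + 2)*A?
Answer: -203/2 ≈ -101.50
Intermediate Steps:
a(A) = 5*A/2 (a(A) = -(-7 + 2)*A/2 = -(-5)*A/2 = 5*A/2)
D = 895/162 (D = 5 - 85/(-53 - 109) = 5 - 85/(-162) = 5 - 85*(-1)/162 = 5 - 1*(-85/162) = 5 + 85/162 = 895/162 ≈ 5.5247)
B(U, X) = 1 (B(U, X) = X/X = 1)
B(D, 4*(5 + 3)) + a(-41) = 1 + (5/2)*(-41) = 1 - 205/2 = -203/2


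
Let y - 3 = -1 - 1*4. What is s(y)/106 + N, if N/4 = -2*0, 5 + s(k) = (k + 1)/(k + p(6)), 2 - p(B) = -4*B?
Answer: -121/2544 ≈ -0.047563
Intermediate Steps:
p(B) = 2 + 4*B (p(B) = 2 - (-4)*B = 2 + 4*B)
y = -2 (y = 3 + (-1 - 1*4) = 3 + (-1 - 4) = 3 - 5 = -2)
s(k) = -5 + (1 + k)/(26 + k) (s(k) = -5 + (k + 1)/(k + (2 + 4*6)) = -5 + (1 + k)/(k + (2 + 24)) = -5 + (1 + k)/(k + 26) = -5 + (1 + k)/(26 + k))
N = 0 (N = 4*(-2*0) = 4*0 = 0)
s(y)/106 + N = ((-129 - 4*(-2))/(26 - 2))/106 + 0 = ((-129 + 8)/24)/106 + 0 = ((1/24)*(-121))/106 + 0 = (1/106)*(-121/24) + 0 = -121/2544 + 0 = -121/2544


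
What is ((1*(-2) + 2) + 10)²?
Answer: 100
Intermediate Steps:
((1*(-2) + 2) + 10)² = ((-2 + 2) + 10)² = (0 + 10)² = 10² = 100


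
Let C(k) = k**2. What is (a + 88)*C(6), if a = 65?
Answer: 5508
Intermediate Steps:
(a + 88)*C(6) = (65 + 88)*6**2 = 153*36 = 5508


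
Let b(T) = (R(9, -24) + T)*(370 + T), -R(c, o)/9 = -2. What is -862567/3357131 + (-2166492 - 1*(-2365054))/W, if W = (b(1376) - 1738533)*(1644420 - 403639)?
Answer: -744246241443346735/2896626426285635601 ≈ -0.25694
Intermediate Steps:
R(c, o) = 18 (R(c, o) = -9*(-2) = 18)
b(T) = (18 + T)*(370 + T)
W = 862827940371 (W = ((6660 + 1376² + 388*1376) - 1738533)*(1644420 - 403639) = ((6660 + 1893376 + 533888) - 1738533)*1240781 = (2433924 - 1738533)*1240781 = 695391*1240781 = 862827940371)
-862567/3357131 + (-2166492 - 1*(-2365054))/W = -862567/3357131 + (-2166492 - 1*(-2365054))/862827940371 = -862567*1/3357131 + (-2166492 + 2365054)*(1/862827940371) = -862567/3357131 + 198562*(1/862827940371) = -862567/3357131 + 198562/862827940371 = -744246241443346735/2896626426285635601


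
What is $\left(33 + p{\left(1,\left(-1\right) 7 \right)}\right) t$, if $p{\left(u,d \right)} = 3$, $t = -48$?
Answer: $-1728$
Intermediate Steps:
$\left(33 + p{\left(1,\left(-1\right) 7 \right)}\right) t = \left(33 + 3\right) \left(-48\right) = 36 \left(-48\right) = -1728$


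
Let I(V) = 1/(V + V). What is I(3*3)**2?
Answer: 1/324 ≈ 0.0030864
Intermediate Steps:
I(V) = 1/(2*V)
I(3*3)**2 = (1/(2*((3*3))))**2 = ((1/2)/9)**2 = ((1/2)*(1/9))**2 = (1/18)**2 = 1/324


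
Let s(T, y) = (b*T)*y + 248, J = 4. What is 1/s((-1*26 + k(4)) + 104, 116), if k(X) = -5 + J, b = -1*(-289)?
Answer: 1/2581596 ≈ 3.8736e-7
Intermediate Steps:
b = 289
k(X) = -1 (k(X) = -5 + 4 = -1)
s(T, y) = 248 + 289*T*y (s(T, y) = (289*T)*y + 248 = 289*T*y + 248 = 248 + 289*T*y)
1/s((-1*26 + k(4)) + 104, 116) = 1/(248 + 289*((-1*26 - 1) + 104)*116) = 1/(248 + 289*((-26 - 1) + 104)*116) = 1/(248 + 289*(-27 + 104)*116) = 1/(248 + 289*77*116) = 1/(248 + 2581348) = 1/2581596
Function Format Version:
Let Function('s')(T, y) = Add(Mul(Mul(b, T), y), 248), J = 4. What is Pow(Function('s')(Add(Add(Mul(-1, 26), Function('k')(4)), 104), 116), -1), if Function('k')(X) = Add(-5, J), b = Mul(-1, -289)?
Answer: Rational(1, 2581596) ≈ 3.8736e-7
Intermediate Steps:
b = 289
Function('k')(X) = -1 (Function('k')(X) = Add(-5, 4) = -1)
Function('s')(T, y) = Add(248, Mul(289, T, y)) (Function('s')(T, y) = Add(Mul(Mul(289, T), y), 248) = Add(Mul(289, T, y), 248) = Add(248, Mul(289, T, y)))
Pow(Function('s')(Add(Add(Mul(-1, 26), Function('k')(4)), 104), 116), -1) = Pow(Add(248, Mul(289, Add(Add(Mul(-1, 26), -1), 104), 116)), -1) = Pow(Add(248, Mul(289, Add(Add(-26, -1), 104), 116)), -1) = Pow(Add(248, Mul(289, Add(-27, 104), 116)), -1) = Pow(Add(248, Mul(289, 77, 116)), -1) = Pow(Add(248, 2581348), -1) = Pow(2581596, -1) = Rational(1, 2581596)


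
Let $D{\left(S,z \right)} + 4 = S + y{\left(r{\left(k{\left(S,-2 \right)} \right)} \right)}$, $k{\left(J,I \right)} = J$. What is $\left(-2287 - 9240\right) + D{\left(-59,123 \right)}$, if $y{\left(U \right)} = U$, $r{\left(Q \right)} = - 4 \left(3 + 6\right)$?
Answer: $-11626$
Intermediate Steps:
$r{\left(Q \right)} = -36$ ($r{\left(Q \right)} = \left(-4\right) 9 = -36$)
$D{\left(S,z \right)} = -40 + S$ ($D{\left(S,z \right)} = -4 + \left(S - 36\right) = -4 + \left(-36 + S\right) = -40 + S$)
$\left(-2287 - 9240\right) + D{\left(-59,123 \right)} = \left(-2287 - 9240\right) - 99 = -11527 - 99 = -11626$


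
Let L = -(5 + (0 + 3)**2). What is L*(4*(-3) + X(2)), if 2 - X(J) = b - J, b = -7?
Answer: 14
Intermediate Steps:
X(J) = 9 + J (X(J) = 2 - (-7 - J) = 2 + (7 + J) = 9 + J)
L = -14 (L = -(5 + 3**2) = -(5 + 9) = -1*14 = -14)
L*(4*(-3) + X(2)) = -14*(4*(-3) + (9 + 2)) = -14*(-12 + 11) = -14*(-1) = 14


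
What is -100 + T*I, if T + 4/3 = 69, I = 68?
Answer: 13504/3 ≈ 4501.3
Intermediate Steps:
T = 203/3 (T = -4/3 + 69 = 203/3 ≈ 67.667)
-100 + T*I = -100 + (203/3)*68 = -100 + 13804/3 = 13504/3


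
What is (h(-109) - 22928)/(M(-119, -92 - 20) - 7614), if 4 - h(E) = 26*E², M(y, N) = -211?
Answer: 66366/1565 ≈ 42.406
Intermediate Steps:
h(E) = 4 - 26*E²
(h(-109) - 22928)/(M(-119, -92 - 20) - 7614) = ((4 - 26*(-109)²) - 22928)/(-211 - 7614) = ((4 - 26*11881) - 22928)/(-7825) = ((4 - 308906) - 22928)*(-1/7825) = (-308902 - 22928)*(-1/7825) = -331830*(-1/7825) = 66366/1565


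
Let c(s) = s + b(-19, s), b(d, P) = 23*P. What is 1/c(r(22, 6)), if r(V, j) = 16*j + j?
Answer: 1/2448 ≈ 0.00040850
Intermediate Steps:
r(V, j) = 17*j
c(s) = 24*s (c(s) = s + 23*s = 24*s)
1/c(r(22, 6)) = 1/(24*(17*6)) = 1/(24*102) = 1/2448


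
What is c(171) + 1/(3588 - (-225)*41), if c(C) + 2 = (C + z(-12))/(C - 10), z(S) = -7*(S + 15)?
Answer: -2203675/2062893 ≈ -1.0682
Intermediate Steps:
z(S) = -105 - 7*S (z(S) = -7*(15 + S) = -105 - 7*S)
c(C) = -2 + (-21 + C)/(-10 + C) (c(C) = -2 + (C + (-105 - 7*(-12)))/(C - 10) = -2 + (C + (-105 + 84))/(-10 + C) = -2 + (C - 21)/(-10 + C) = -2 + (-21 + C)/(-10 + C))
c(171) + 1/(3588 - (-225)*41) = (-1 - 1*171)/(-10 + 171) + 1/(3588 - (-225)*41) = (-1 - 171)/161 + 1/(3588 - 15*(-615)) = (1/161)*(-172) + 1/(3588 + 9225) = -172/161 + 1/12813 = -2203675/2062893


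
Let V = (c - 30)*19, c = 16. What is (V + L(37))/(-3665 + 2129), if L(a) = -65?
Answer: 331/1536 ≈ 0.21549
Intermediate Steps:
V = -266 (V = (16 - 30)*19 = -14*19 = -266)
(V + L(37))/(-3665 + 2129) = (-266 - 65)/(-3665 + 2129) = -331/(-1536) = -331*(-1/1536) = 331/1536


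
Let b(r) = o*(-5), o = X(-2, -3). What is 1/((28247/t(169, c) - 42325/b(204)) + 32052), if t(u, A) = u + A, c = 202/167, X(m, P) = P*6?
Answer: 170550/5414566219 ≈ 3.1498e-5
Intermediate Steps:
X(m, P) = 6*P
c = 202/167 (c = 202*(1/167) = 202/167 ≈ 1.2096)
o = -18 (o = 6*(-3) = -18)
b(r) = 90 (b(r) = -18*(-5) = 90)
t(u, A) = A + u
1/((28247/t(169, c) - 42325/b(204)) + 32052) = 1/((28247/(202/167 + 169) - 42325/90) + 32052) = 1/((28247/(28425/167) - 42325*1/90) + 32052) = 1/((28247*(167/28425) - 8465/18) + 32052) = 1/((4717249/28425 - 8465/18) + 32052) = 1/(-51902381/170550 + 32052) = 1/(5414566219/170550) = 170550/5414566219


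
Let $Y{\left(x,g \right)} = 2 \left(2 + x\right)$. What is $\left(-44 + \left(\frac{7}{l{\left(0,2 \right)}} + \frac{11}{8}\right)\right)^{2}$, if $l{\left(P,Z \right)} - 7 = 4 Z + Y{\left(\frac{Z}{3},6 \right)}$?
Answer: $\frac{425720689}{238144} \approx 1787.7$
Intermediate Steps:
$Y{\left(x,g \right)} = 4 + 2 x$
$l{\left(P,Z \right)} = 11 + \frac{14 Z}{3}$ ($l{\left(P,Z \right)} = 7 + \left(4 Z + \left(4 + 2 \frac{Z}{3}\right)\right) = 7 + \left(4 Z + \left(4 + \frac{2 Z}{3}\right)\right) = 7 + \left(4 + \frac{14 Z}{3}\right) = 11 + \frac{14 Z}{3}$)
$\left(-44 + \left(\frac{7}{l{\left(0,2 \right)}} + \frac{11}{8}\right)\right)^{2} = \left(-44 + \left(\frac{7}{11 + \frac{14}{3} \cdot 2} + \frac{11}{8}\right)\right)^{2} = \left(-44 + \left(\frac{7}{11 + \frac{28}{3}} + 11 \cdot \frac{1}{8}\right)\right)^{2} = \left(-44 + \left(\frac{7}{\frac{61}{3}} + \frac{11}{8}\right)\right)^{2} = \left(-44 + \left(7 \cdot \frac{3}{61} + \frac{11}{8}\right)\right)^{2} = \left(-44 + \left(\frac{21}{61} + \frac{11}{8}\right)\right)^{2} = \left(-44 + \frac{839}{488}\right)^{2} = \left(- \frac{20633}{488}\right)^{2} = \frac{425720689}{238144}$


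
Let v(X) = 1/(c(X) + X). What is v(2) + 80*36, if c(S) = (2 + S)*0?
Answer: 5761/2 ≈ 2880.5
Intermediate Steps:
c(S) = 0
v(X) = 1/X (v(X) = 1/(0 + X) = 1/X)
v(2) + 80*36 = 1/2 + 80*36 = ½ + 2880 = 5761/2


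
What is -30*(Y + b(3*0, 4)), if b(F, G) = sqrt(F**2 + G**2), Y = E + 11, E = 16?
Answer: -930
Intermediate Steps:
Y = 27 (Y = 16 + 11 = 27)
-30*(Y + b(3*0, 4)) = -30*(27 + sqrt((3*0)**2 + 4**2)) = -30*(27 + sqrt(0**2 + 16)) = -30*(27 + sqrt(0 + 16)) = -30*(27 + sqrt(16)) = -30*(27 + 4) = -30*31 = -930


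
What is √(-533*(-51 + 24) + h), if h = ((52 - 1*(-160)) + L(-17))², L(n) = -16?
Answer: √52807 ≈ 229.80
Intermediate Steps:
h = 38416 (h = ((52 - 1*(-160)) - 16)² = ((52 + 160) - 16)² = (212 - 16)² = 196² = 38416)
√(-533*(-51 + 24) + h) = √(-533*(-51 + 24) + 38416) = √(-533*(-27) + 38416) = √(14391 + 38416) = √52807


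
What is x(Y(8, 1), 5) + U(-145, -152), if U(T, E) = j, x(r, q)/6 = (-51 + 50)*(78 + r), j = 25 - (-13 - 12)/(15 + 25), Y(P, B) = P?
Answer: -3923/8 ≈ -490.38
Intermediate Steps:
j = 205/8 (j = 25 - (-25)/40 = 25 - 1*(-5/8) = 25 + 5/8 = 205/8 ≈ 25.625)
x(r, q) = -468 - 6*r (x(r, q) = 6*((-51 + 50)*(78 + r)) = 6*(-(78 + r)) = 6*(-78 - r) = -468 - 6*r)
U(T, E) = 205/8
x(Y(8, 1), 5) + U(-145, -152) = (-468 - 6*8) + 205/8 = (-468 - 48) + 205/8 = -516 + 205/8 = -3923/8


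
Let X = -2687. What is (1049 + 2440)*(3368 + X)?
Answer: 2376009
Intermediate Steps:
(1049 + 2440)*(3368 + X) = (1049 + 2440)*(3368 - 2687) = 3489*681 = 2376009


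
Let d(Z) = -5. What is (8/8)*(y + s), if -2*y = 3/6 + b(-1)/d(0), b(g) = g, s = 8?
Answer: 153/20 ≈ 7.6500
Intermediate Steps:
y = -7/20 (y = -(3/6 - 1/(-5))/2 = -(3*(⅙) - 1*(-⅕))/2 = -(½ + ⅕)/2 = -½*7/10 = -7/20 ≈ -0.35000)
(8/8)*(y + s) = (8/8)*(-7/20 + 8) = (8*(⅛))*(153/20) = 1*(153/20) = 153/20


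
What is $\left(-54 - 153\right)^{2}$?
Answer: $42849$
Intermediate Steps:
$\left(-54 - 153\right)^{2} = \left(-207\right)^{2} = 42849$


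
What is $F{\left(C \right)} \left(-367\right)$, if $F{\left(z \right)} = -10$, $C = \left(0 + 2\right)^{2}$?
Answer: $3670$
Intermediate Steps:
$C = 4$ ($C = 2^{2} = 4$)
$F{\left(C \right)} \left(-367\right) = \left(-10\right) \left(-367\right) = 3670$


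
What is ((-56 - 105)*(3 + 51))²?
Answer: 75585636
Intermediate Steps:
((-56 - 105)*(3 + 51))² = (-161*54)² = (-8694)² = 75585636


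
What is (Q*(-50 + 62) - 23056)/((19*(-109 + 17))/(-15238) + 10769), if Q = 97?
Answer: -8778692/4318415 ≈ -2.0329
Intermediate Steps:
(Q*(-50 + 62) - 23056)/((19*(-109 + 17))/(-15238) + 10769) = (97*(-50 + 62) - 23056)/((19*(-109 + 17))/(-15238) + 10769) = (97*12 - 23056)/((19*(-92))*(-1/15238) + 10769) = (1164 - 23056)/(-1748*(-1/15238) + 10769) = -21892/(46/401 + 10769) = -21892/4318415/401 = -21892*401/4318415 = -8778692/4318415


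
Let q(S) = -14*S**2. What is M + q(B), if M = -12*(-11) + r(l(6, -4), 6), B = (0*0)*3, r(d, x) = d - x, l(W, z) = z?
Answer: 122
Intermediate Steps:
B = 0 (B = 0*3 = 0)
M = 122 (M = -12*(-11) + (-4 - 1*6) = 132 + (-4 - 6) = 132 - 10 = 122)
M + q(B) = 122 - 14*0**2 = 122 - 14*0 = 122 + 0 = 122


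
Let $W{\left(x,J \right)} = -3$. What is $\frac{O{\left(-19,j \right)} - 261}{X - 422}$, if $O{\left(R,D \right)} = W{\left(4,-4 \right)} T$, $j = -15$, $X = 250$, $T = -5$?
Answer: $\frac{123}{86} \approx 1.4302$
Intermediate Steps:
$O{\left(R,D \right)} = 15$ ($O{\left(R,D \right)} = \left(-3\right) \left(-5\right) = 15$)
$\frac{O{\left(-19,j \right)} - 261}{X - 422} = \frac{15 - 261}{250 - 422} = - \frac{246}{-172} = \left(-246\right) \left(- \frac{1}{172}\right) = \frac{123}{86}$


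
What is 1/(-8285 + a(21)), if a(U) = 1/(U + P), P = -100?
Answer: -79/654516 ≈ -0.00012070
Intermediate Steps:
a(U) = 1/(-100 + U) (a(U) = 1/(U - 100) = 1/(-100 + U))
1/(-8285 + a(21)) = 1/(-8285 + 1/(-100 + 21)) = 1/(-8285 + 1/(-79)) = 1/(-8285 - 1/79) = 1/(-654516/79) = -79/654516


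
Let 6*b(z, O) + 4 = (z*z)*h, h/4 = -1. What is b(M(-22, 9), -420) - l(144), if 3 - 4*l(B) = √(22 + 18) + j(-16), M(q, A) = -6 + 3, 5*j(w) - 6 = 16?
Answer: -379/60 + √10/2 ≈ -4.7355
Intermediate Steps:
h = -4 (h = 4*(-1) = -4)
j(w) = 22/5 (j(w) = 6/5 + (⅕)*16 = 6/5 + 16/5 = 22/5)
M(q, A) = -3
b(z, O) = -⅔ - 2*z²/3 (b(z, O) = -⅔ + ((z*z)*(-4))/6 = -⅔ + (z²*(-4))/6 = -⅔ + (-4*z²)/6 = -⅔ - 2*z²/3)
l(B) = -7/20 - √10/2 (l(B) = ¾ - (√(22 + 18) + 22/5)/4 = ¾ - (√40 + 22/5)/4 = ¾ - (2*√10 + 22/5)/4 = ¾ - (22/5 + 2*√10)/4 = ¾ + (-11/10 - √10/2) = -7/20 - √10/2)
b(M(-22, 9), -420) - l(144) = (-⅔ - ⅔*(-3)²) - (-7/20 - √10/2) = (-⅔ - ⅔*9) + (7/20 + √10/2) = (-⅔ - 6) + (7/20 + √10/2) = -20/3 + (7/20 + √10/2) = -379/60 + √10/2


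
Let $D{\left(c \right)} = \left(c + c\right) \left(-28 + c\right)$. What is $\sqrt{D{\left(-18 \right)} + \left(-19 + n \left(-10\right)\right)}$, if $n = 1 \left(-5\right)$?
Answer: $\sqrt{1687} \approx 41.073$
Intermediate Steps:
$n = -5$
$D{\left(c \right)} = 2 c \left(-28 + c\right)$
$\sqrt{D{\left(-18 \right)} + \left(-19 + n \left(-10\right)\right)} = \sqrt{2 \left(-18\right) \left(-28 - 18\right) - -31} = \sqrt{2 \left(-18\right) \left(-46\right) + \left(-19 + 50\right)} = \sqrt{1656 + 31} = \sqrt{1687}$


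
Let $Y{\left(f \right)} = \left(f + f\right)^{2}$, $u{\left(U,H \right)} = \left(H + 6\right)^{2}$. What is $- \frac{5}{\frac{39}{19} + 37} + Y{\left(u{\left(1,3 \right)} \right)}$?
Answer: $\frac{19472953}{742} \approx 26244.0$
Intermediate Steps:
$u{\left(U,H \right)} = \left(6 + H\right)^{2}$
$Y{\left(f \right)} = 4 f^{2}$ ($Y{\left(f \right)} = \left(2 f\right)^{2} = 4 f^{2}$)
$- \frac{5}{\frac{39}{19} + 37} + Y{\left(u{\left(1,3 \right)} \right)} = - \frac{5}{\frac{39}{19} + 37} + 4 \left(\left(6 + 3\right)^{2}\right)^{2} = - \frac{5}{39 \cdot \frac{1}{19} + 37} + 4 \left(9^{2}\right)^{2} = - \frac{5}{\frac{39}{19} + 37} + 4 \cdot 81^{2} = - \frac{5}{\frac{742}{19}} + 4 \cdot 6561 = \left(-5\right) \frac{19}{742} + 26244 = - \frac{95}{742} + 26244 = \frac{19472953}{742}$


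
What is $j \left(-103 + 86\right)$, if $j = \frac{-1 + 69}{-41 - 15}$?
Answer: $\frac{289}{14} \approx 20.643$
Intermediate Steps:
$j = - \frac{17}{14}$ ($j = \frac{68}{-56} = 68 \left(- \frac{1}{56}\right) = - \frac{17}{14} \approx -1.2143$)
$j \left(-103 + 86\right) = - \frac{17 \left(-103 + 86\right)}{14} = \left(- \frac{17}{14}\right) \left(-17\right) = \frac{289}{14}$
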